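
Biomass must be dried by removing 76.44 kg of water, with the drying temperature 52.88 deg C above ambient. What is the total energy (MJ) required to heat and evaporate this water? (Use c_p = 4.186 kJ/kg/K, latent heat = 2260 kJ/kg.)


E = m_water * (4.186 * dT + 2260) / 1000
= 76.44 * (4.186 * 52.88 + 2260) / 1000
= 189.6748 MJ

189.6748 MJ


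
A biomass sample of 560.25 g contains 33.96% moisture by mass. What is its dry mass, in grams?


Wd = Ww * (1 - MC/100)
= 560.25 * (1 - 33.96/100)
= 369.9891 g

369.9891 g


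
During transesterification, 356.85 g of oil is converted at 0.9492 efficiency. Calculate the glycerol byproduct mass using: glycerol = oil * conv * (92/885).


glycerol = oil * conv * (92/885)
= 356.85 * 0.9492 * 92 / 885
= 35.2118 g

35.2118 g


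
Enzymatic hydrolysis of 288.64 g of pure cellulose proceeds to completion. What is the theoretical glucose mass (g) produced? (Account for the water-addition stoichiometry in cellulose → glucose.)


glucose = cellulose * 180/162
= 288.64 * 180/162
= 320.7111 g

320.7111 g


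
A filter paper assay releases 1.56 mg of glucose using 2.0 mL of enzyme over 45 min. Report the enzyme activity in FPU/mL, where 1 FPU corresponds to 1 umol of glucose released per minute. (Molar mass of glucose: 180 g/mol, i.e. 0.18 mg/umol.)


Activity = glucose_mg / (0.18 mg/umol * V_mL * t_min)
= 1.56 / (0.18 * 2.0 * 45)
= 0.0963 FPU/mL

0.0963 FPU/mL


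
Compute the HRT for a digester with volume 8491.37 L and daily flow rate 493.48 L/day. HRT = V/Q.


HRT = V / Q
= 8491.37 / 493.48
= 17.2071 days

17.2071 days


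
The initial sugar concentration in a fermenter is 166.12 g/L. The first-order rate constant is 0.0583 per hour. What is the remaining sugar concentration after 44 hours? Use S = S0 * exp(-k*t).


S = S0 * exp(-k * t)
S = 166.12 * exp(-0.0583 * 44)
S = 12.7753 g/L

12.7753 g/L


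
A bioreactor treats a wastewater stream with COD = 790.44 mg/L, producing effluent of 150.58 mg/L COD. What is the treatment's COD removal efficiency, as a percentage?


eta = (COD_in - COD_out) / COD_in * 100
= (790.44 - 150.58) / 790.44 * 100
= 80.9499%

80.9499%


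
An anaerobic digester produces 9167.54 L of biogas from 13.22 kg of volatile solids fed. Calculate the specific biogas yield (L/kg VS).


Y = V / VS
= 9167.54 / 13.22
= 693.4599 L/kg VS

693.4599 L/kg VS


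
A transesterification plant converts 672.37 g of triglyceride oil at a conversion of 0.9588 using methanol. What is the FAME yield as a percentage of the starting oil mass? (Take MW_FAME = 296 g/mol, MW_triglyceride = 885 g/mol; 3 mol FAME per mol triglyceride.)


m_FAME = oil * conv * (3 * 296 / 885) = oil * conv * (888/885)
= 672.37 * 0.9588 * 888 / 885
= 646.8537 g
Y = m_FAME / oil * 100 = conv * (888/885) * 100
= 0.9588 * 888 / 885 * 100
= 96.21%

96.21%


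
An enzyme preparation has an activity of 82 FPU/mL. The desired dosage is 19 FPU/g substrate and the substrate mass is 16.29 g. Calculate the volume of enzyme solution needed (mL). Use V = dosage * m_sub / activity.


V = dosage * m_sub / activity
V = 19 * 16.29 / 82
V = 3.7745 mL

3.7745 mL


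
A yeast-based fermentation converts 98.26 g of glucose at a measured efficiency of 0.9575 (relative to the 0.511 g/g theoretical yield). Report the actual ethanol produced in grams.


Actual ethanol: m = 0.511 * 98.26 * 0.9575
m = 48.0769 g

48.0769 g


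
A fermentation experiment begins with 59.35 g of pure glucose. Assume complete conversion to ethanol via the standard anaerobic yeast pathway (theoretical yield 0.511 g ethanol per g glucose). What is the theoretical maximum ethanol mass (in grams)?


Theoretical ethanol yield: m_EtOH = 0.511 * m_glucose
m_EtOH = 0.511 * 59.35 = 30.3279 g

30.3279 g


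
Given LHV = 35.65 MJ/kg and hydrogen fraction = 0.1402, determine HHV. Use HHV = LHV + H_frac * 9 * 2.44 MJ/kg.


HHV = LHV + H_frac * 9 * 2.44
= 35.65 + 0.1402 * 9 * 2.44
= 38.7288 MJ/kg

38.7288 MJ/kg


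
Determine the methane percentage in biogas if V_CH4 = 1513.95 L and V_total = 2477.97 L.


CH4% = V_CH4 / V_total * 100
= 1513.95 / 2477.97 * 100
= 61.0964%

61.0964%


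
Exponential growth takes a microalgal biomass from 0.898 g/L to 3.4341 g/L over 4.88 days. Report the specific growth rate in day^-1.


mu = ln(X2/X1) / dt
= ln(3.4341/0.898) / 4.88
= 0.2749 per day

0.2749 per day


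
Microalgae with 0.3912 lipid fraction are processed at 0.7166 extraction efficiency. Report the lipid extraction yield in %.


Y = lipid_content * extraction_eff * 100
= 0.3912 * 0.7166 * 100
= 28.0334%

28.0334%


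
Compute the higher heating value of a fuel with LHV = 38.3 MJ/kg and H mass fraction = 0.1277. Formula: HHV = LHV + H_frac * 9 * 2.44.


HHV = LHV + H_frac * 9 * 2.44
= 38.3 + 0.1277 * 9 * 2.44
= 41.1043 MJ/kg

41.1043 MJ/kg


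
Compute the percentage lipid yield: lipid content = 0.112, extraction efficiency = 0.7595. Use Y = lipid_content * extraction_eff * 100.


Y = lipid_content * extraction_eff * 100
= 0.112 * 0.7595 * 100
= 8.5064%

8.5064%


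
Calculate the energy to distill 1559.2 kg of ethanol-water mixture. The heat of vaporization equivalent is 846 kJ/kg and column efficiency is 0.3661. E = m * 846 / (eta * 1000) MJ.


E = m * 846 / (eta * 1000)
= 1559.2 * 846 / (0.3661 * 1000)
= 3603.0680 MJ

3603.0680 MJ


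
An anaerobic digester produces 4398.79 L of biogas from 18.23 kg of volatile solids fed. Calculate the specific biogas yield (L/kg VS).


Y = V / VS
= 4398.79 / 18.23
= 241.2940 L/kg VS

241.2940 L/kg VS


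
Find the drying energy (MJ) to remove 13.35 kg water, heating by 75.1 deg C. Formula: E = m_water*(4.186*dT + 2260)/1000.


E = m_water * (4.186 * dT + 2260) / 1000
= 13.35 * (4.186 * 75.1 + 2260) / 1000
= 34.3678 MJ

34.3678 MJ


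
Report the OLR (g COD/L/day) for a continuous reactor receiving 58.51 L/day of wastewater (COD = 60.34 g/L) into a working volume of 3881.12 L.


OLR = Q * S / V
= 58.51 * 60.34 / 3881.12
= 0.9097 g/L/day

0.9097 g/L/day


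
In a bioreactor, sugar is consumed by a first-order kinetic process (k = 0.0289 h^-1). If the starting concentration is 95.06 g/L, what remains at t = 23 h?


S = S0 * exp(-k * t)
S = 95.06 * exp(-0.0289 * 23)
S = 48.9015 g/L

48.9015 g/L


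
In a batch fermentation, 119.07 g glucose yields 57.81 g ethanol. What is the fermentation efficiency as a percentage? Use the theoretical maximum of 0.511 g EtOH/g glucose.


Fermentation efficiency = (actual / (0.511 * glucose)) * 100
= (57.81 / (0.511 * 119.07)) * 100
= 95.0123%

95.0123%


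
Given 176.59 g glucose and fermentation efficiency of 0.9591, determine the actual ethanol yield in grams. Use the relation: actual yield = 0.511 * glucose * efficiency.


Actual ethanol: m = 0.511 * 176.59 * 0.9591
m = 86.5468 g

86.5468 g


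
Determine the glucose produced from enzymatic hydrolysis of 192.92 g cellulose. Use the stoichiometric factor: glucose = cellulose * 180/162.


glucose = cellulose * 180/162
= 192.92 * 180/162
= 214.3556 g

214.3556 g


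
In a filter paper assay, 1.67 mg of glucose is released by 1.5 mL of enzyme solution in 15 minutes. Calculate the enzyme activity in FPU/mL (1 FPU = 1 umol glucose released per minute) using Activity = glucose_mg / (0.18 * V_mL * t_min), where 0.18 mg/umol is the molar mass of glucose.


Activity = glucose_mg / (0.18 mg/umol * V_mL * t_min)
= 1.67 / (0.18 * 1.5 * 15)
= 0.4123 FPU/mL

0.4123 FPU/mL


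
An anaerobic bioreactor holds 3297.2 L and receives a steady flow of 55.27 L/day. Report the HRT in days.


HRT = V / Q
= 3297.2 / 55.27
= 59.6562 days

59.6562 days


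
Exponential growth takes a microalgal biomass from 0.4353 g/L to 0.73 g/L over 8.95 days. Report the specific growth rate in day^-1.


mu = ln(X2/X1) / dt
= ln(0.73/0.4353) / 8.95
= 0.0578 per day

0.0578 per day


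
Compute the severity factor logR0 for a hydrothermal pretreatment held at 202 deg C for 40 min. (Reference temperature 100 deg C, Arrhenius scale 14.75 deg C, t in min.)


logR0 = log10(t * exp((T - 100) / 14.75))
= log10(40 * exp((202 - 100) / 14.75))
= 4.6053

4.6053


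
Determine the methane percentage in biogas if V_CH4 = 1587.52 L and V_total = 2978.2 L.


CH4% = V_CH4 / V_total * 100
= 1587.52 / 2978.2 * 100
= 53.3047%

53.3047%


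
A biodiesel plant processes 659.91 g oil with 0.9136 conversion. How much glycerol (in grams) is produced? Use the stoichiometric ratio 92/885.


glycerol = oil * conv * (92/885)
= 659.91 * 0.9136 * 92 / 885
= 62.6737 g

62.6737 g


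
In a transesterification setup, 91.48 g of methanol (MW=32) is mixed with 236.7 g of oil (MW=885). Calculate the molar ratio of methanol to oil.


Molar ratio = n_MeOH / n_oil = (MeOH/32) / (oil/885) = (MeOH * 885) / (32 * oil)
= (91.48 * 885) / (32 * 236.7)
= 10.6886

10.6886


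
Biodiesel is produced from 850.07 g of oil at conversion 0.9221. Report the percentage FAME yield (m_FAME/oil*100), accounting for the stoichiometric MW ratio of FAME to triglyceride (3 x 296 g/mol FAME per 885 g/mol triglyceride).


m_FAME = oil * conv * (3 * 296 / 885) = oil * conv * (888/885)
= 850.07 * 0.9221 * 888 / 885
= 786.5067 g
Y = m_FAME / oil * 100 = conv * (888/885) * 100
= 0.9221 * 888 / 885 * 100
= 92.52%

92.52%


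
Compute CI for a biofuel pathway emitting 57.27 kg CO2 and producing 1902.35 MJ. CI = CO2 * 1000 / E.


CI = CO2 * 1000 / E
= 57.27 * 1000 / 1902.35
= 30.1049 g CO2/MJ

30.1049 g CO2/MJ


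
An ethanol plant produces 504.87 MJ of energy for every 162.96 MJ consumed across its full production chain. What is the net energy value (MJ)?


NEV = E_out - E_in
= 504.87 - 162.96
= 341.9100 MJ

341.9100 MJ


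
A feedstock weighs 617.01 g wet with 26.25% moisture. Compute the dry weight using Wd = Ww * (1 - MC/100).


Wd = Ww * (1 - MC/100)
= 617.01 * (1 - 26.25/100)
= 455.0449 g

455.0449 g


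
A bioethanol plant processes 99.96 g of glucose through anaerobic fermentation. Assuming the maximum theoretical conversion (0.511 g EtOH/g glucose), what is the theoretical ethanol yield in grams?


Theoretical ethanol yield: m_EtOH = 0.511 * m_glucose
m_EtOH = 0.511 * 99.96 = 51.0796 g

51.0796 g


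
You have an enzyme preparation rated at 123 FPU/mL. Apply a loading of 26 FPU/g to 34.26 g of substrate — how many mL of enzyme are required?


V = dosage * m_sub / activity
V = 26 * 34.26 / 123
V = 7.2420 mL

7.2420 mL


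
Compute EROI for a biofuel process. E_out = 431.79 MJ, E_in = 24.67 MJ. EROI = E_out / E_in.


EROI = E_out / E_in
= 431.79 / 24.67
= 17.5026

17.5026


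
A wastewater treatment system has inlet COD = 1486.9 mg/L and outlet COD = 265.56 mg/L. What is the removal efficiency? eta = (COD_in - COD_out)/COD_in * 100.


eta = (COD_in - COD_out) / COD_in * 100
= (1486.9 - 265.56) / 1486.9 * 100
= 82.1400%

82.1400%


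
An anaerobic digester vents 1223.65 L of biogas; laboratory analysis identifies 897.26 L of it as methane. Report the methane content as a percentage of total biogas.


CH4% = V_CH4 / V_total * 100
= 897.26 / 1223.65 * 100
= 73.3265%

73.3265%


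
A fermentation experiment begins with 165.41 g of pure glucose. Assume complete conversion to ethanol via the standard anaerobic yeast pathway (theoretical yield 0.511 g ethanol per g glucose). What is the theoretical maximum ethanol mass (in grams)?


Theoretical ethanol yield: m_EtOH = 0.511 * m_glucose
m_EtOH = 0.511 * 165.41 = 84.5245 g

84.5245 g


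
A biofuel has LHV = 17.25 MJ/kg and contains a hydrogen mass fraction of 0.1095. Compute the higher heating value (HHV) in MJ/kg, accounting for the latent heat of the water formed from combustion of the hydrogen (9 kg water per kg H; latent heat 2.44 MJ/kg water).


HHV = LHV + H_frac * 9 * 2.44
= 17.25 + 0.1095 * 9 * 2.44
= 19.6546 MJ/kg

19.6546 MJ/kg


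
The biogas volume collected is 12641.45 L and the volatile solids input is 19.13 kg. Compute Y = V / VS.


Y = V / VS
= 12641.45 / 19.13
= 660.8181 L/kg VS

660.8181 L/kg VS


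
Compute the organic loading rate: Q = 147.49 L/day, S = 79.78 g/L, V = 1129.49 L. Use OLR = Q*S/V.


OLR = Q * S / V
= 147.49 * 79.78 / 1129.49
= 10.4178 g/L/day

10.4178 g/L/day


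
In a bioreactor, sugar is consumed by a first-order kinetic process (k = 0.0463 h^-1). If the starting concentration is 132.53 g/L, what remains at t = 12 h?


S = S0 * exp(-k * t)
S = 132.53 * exp(-0.0463 * 12)
S = 76.0362 g/L

76.0362 g/L


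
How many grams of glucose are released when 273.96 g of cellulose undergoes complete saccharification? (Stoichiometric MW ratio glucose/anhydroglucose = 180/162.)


glucose = cellulose * 180/162
= 273.96 * 180/162
= 304.4000 g

304.4000 g


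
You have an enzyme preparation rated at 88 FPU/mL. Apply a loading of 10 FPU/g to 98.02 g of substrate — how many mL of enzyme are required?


V = dosage * m_sub / activity
V = 10 * 98.02 / 88
V = 11.1386 mL

11.1386 mL


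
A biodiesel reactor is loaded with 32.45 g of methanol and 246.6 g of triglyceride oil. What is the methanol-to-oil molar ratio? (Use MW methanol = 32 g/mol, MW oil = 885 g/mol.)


Molar ratio = n_MeOH / n_oil = (MeOH/32) / (oil/885) = (MeOH * 885) / (32 * oil)
= (32.45 * 885) / (32 * 246.6)
= 3.6393

3.6393


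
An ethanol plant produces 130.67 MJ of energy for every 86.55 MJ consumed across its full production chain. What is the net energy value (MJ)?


NEV = E_out - E_in
= 130.67 - 86.55
= 44.1200 MJ

44.1200 MJ


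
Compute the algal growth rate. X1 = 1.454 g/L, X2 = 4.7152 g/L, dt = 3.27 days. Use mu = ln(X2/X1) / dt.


mu = ln(X2/X1) / dt
= ln(4.7152/1.454) / 3.27
= 0.3598 per day

0.3598 per day


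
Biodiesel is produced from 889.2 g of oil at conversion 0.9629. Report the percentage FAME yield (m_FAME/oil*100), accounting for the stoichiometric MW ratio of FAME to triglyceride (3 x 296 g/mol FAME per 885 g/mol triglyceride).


m_FAME = oil * conv * (3 * 296 / 885) = oil * conv * (888/885)
= 889.2 * 0.9629 * 888 / 885
= 859.1131 g
Y = m_FAME / oil * 100 = conv * (888/885) * 100
= 0.9629 * 888 / 885 * 100
= 96.62%

96.62%


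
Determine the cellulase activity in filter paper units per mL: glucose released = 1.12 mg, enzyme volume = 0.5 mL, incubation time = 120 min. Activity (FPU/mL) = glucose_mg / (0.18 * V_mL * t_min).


Activity = glucose_mg / (0.18 mg/umol * V_mL * t_min)
= 1.12 / (0.18 * 0.5 * 120)
= 0.1037 FPU/mL

0.1037 FPU/mL


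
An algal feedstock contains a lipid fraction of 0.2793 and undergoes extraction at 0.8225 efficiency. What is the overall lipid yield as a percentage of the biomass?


Y = lipid_content * extraction_eff * 100
= 0.2793 * 0.8225 * 100
= 22.9724%

22.9724%


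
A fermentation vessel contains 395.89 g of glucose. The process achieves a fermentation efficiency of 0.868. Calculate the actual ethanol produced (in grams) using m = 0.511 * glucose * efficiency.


Actual ethanol: m = 0.511 * 395.89 * 0.868
m = 175.5962 g

175.5962 g


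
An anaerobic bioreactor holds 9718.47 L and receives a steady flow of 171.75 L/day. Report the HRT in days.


HRT = V / Q
= 9718.47 / 171.75
= 56.5850 days

56.5850 days


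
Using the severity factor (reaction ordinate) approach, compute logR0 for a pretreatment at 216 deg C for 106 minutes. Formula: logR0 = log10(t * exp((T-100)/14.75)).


logR0 = log10(t * exp((T - 100) / 14.75))
= log10(106 * exp((216 - 100) / 14.75))
= 5.4408

5.4408


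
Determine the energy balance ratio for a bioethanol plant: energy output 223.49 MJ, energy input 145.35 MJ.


EROI = E_out / E_in
= 223.49 / 145.35
= 1.5376

1.5376


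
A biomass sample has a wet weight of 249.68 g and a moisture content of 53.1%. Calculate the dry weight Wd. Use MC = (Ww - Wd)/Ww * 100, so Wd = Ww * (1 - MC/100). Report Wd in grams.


Wd = Ww * (1 - MC/100)
= 249.68 * (1 - 53.1/100)
= 117.0999 g

117.0999 g


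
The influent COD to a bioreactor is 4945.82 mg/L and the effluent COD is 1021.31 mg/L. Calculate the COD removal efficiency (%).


eta = (COD_in - COD_out) / COD_in * 100
= (4945.82 - 1021.31) / 4945.82 * 100
= 79.3500%

79.3500%


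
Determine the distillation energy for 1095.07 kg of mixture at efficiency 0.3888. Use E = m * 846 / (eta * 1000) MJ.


E = m * 846 / (eta * 1000)
= 1095.07 * 846 / (0.3888 * 1000)
= 2382.7912 MJ

2382.7912 MJ


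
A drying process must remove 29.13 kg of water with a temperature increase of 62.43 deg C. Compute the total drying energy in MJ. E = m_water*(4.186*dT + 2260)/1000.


E = m_water * (4.186 * dT + 2260) / 1000
= 29.13 * (4.186 * 62.43 + 2260) / 1000
= 73.4464 MJ

73.4464 MJ


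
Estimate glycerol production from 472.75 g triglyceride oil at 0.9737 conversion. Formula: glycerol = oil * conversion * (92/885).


glycerol = oil * conv * (92/885)
= 472.75 * 0.9737 * 92 / 885
= 47.8521 g

47.8521 g


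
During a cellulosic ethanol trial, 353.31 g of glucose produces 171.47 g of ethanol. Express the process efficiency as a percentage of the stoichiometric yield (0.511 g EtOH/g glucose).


Fermentation efficiency = (actual / (0.511 * glucose)) * 100
= (171.47 / (0.511 * 353.31)) * 100
= 94.9754%

94.9754%


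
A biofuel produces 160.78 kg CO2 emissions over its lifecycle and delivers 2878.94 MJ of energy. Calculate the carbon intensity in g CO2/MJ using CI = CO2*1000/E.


CI = CO2 * 1000 / E
= 160.78 * 1000 / 2878.94
= 55.8469 g CO2/MJ

55.8469 g CO2/MJ


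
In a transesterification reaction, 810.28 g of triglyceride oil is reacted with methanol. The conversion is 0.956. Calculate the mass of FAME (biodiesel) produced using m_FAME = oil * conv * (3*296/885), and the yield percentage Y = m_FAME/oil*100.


m_FAME = oil * conv * (3 * 296 / 885) = oil * conv * (888/885)
= 810.28 * 0.956 * 888 / 885
= 777.2535 g
Y = m_FAME / oil * 100 = conv * (888/885) * 100
= 0.956 * 888 / 885 * 100
= 95.92%

777.2535 g FAME; Y = 95.92%


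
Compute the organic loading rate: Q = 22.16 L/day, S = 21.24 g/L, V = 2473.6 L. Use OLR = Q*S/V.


OLR = Q * S / V
= 22.16 * 21.24 / 2473.6
= 0.1903 g/L/day

0.1903 g/L/day


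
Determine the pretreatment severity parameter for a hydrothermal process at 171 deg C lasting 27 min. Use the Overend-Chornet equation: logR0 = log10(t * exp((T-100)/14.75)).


logR0 = log10(t * exp((T - 100) / 14.75))
= log10(27 * exp((171 - 100) / 14.75))
= 3.5219

3.5219


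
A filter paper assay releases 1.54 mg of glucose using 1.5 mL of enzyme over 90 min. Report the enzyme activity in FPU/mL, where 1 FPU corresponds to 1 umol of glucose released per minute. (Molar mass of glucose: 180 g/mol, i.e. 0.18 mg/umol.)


Activity = glucose_mg / (0.18 mg/umol * V_mL * t_min)
= 1.54 / (0.18 * 1.5 * 90)
= 0.0634 FPU/mL

0.0634 FPU/mL


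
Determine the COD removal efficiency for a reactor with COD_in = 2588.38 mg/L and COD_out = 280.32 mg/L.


eta = (COD_in - COD_out) / COD_in * 100
= (2588.38 - 280.32) / 2588.38 * 100
= 89.1701%

89.1701%


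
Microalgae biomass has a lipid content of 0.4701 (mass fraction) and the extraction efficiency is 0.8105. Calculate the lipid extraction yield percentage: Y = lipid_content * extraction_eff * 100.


Y = lipid_content * extraction_eff * 100
= 0.4701 * 0.8105 * 100
= 38.1016%

38.1016%


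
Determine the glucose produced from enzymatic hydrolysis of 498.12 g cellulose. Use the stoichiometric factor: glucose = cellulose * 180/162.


glucose = cellulose * 180/162
= 498.12 * 180/162
= 553.4667 g

553.4667 g


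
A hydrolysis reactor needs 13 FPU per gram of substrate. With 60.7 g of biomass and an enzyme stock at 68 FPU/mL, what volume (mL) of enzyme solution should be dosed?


V = dosage * m_sub / activity
V = 13 * 60.7 / 68
V = 11.6044 mL

11.6044 mL


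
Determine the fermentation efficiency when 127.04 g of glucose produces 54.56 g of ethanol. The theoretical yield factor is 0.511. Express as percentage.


Fermentation efficiency = (actual / (0.511 * glucose)) * 100
= (54.56 / (0.511 * 127.04)) * 100
= 84.0452%

84.0452%


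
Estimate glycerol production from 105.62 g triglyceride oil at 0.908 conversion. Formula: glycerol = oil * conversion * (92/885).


glycerol = oil * conv * (92/885)
= 105.62 * 0.908 * 92 / 885
= 9.9696 g

9.9696 g


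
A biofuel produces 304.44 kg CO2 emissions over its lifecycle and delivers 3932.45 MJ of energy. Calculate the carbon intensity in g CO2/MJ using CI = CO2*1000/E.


CI = CO2 * 1000 / E
= 304.44 * 1000 / 3932.45
= 77.4174 g CO2/MJ

77.4174 g CO2/MJ


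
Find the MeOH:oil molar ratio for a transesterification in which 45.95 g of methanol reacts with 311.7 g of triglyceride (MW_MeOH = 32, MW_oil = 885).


Molar ratio = n_MeOH / n_oil = (MeOH/32) / (oil/885) = (MeOH * 885) / (32 * oil)
= (45.95 * 885) / (32 * 311.7)
= 4.0770

4.0770


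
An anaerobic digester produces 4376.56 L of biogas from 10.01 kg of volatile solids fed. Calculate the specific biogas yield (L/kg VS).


Y = V / VS
= 4376.56 / 10.01
= 437.2188 L/kg VS

437.2188 L/kg VS


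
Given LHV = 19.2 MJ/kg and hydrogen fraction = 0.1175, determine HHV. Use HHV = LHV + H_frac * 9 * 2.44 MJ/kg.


HHV = LHV + H_frac * 9 * 2.44
= 19.2 + 0.1175 * 9 * 2.44
= 21.7803 MJ/kg

21.7803 MJ/kg


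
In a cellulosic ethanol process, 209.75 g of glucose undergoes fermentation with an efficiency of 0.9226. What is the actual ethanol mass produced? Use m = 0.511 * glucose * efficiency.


Actual ethanol: m = 0.511 * 209.75 * 0.9226
m = 98.8863 g

98.8863 g


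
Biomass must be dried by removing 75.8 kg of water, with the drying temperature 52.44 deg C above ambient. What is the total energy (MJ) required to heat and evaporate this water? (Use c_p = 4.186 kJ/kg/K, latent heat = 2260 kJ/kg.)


E = m_water * (4.186 * dT + 2260) / 1000
= 75.8 * (4.186 * 52.44 + 2260) / 1000
= 187.9471 MJ

187.9471 MJ


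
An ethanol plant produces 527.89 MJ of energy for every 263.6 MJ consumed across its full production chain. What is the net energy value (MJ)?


NEV = E_out - E_in
= 527.89 - 263.6
= 264.2900 MJ

264.2900 MJ


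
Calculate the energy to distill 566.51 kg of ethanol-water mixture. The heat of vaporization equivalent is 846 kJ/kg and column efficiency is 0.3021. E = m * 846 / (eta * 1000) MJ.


E = m * 846 / (eta * 1000)
= 566.51 * 846 / (0.3021 * 1000)
= 1586.4530 MJ

1586.4530 MJ


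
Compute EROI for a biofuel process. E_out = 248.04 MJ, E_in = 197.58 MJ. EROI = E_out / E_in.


EROI = E_out / E_in
= 248.04 / 197.58
= 1.2554

1.2554


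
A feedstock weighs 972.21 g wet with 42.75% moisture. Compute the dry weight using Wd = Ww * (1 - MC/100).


Wd = Ww * (1 - MC/100)
= 972.21 * (1 - 42.75/100)
= 556.5902 g

556.5902 g


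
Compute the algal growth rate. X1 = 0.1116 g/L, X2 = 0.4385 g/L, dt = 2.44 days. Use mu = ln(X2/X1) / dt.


mu = ln(X2/X1) / dt
= ln(0.4385/0.1116) / 2.44
= 0.5608 per day

0.5608 per day


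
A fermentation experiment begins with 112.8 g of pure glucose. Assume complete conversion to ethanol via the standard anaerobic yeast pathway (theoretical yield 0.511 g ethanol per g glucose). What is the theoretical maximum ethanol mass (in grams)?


Theoretical ethanol yield: m_EtOH = 0.511 * m_glucose
m_EtOH = 0.511 * 112.8 = 57.6408 g

57.6408 g


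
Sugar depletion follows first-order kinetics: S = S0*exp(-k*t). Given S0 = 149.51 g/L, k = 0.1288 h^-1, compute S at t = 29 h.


S = S0 * exp(-k * t)
S = 149.51 * exp(-0.1288 * 29)
S = 3.5686 g/L

3.5686 g/L


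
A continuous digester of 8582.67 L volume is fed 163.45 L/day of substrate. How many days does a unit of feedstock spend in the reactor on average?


HRT = V / Q
= 8582.67 / 163.45
= 52.5095 days

52.5095 days


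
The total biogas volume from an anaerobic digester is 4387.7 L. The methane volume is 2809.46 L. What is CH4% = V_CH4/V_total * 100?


CH4% = V_CH4 / V_total * 100
= 2809.46 / 4387.7 * 100
= 64.0304%

64.0304%


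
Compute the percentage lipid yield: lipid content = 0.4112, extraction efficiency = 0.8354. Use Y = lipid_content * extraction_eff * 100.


Y = lipid_content * extraction_eff * 100
= 0.4112 * 0.8354 * 100
= 34.3516%

34.3516%


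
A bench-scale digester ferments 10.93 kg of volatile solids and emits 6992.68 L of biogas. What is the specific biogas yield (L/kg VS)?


Y = V / VS
= 6992.68 / 10.93
= 639.7694 L/kg VS

639.7694 L/kg VS


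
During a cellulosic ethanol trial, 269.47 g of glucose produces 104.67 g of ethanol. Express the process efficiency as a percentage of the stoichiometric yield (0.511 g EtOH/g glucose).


Fermentation efficiency = (actual / (0.511 * glucose)) * 100
= (104.67 / (0.511 * 269.47)) * 100
= 76.0135%

76.0135%


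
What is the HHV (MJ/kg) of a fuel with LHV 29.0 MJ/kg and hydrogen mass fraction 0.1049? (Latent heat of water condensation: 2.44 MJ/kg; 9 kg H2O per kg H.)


HHV = LHV + H_frac * 9 * 2.44
= 29.0 + 0.1049 * 9 * 2.44
= 31.3036 MJ/kg

31.3036 MJ/kg


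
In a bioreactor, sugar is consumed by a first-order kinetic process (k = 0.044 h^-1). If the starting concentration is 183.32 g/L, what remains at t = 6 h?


S = S0 * exp(-k * t)
S = 183.32 * exp(-0.044 * 6)
S = 140.7849 g/L

140.7849 g/L


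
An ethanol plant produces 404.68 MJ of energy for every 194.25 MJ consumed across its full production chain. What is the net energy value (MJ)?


NEV = E_out - E_in
= 404.68 - 194.25
= 210.4300 MJ

210.4300 MJ


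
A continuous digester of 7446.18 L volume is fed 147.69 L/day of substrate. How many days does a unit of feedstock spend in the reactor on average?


HRT = V / Q
= 7446.18 / 147.69
= 50.4176 days

50.4176 days


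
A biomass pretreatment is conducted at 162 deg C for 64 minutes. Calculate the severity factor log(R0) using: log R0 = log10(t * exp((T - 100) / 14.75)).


logR0 = log10(t * exp((T - 100) / 14.75))
= log10(64 * exp((162 - 100) / 14.75))
= 3.6317

3.6317


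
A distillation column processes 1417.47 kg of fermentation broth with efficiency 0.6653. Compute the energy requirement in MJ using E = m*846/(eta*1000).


E = m * 846 / (eta * 1000)
= 1417.47 * 846 / (0.6653 * 1000)
= 1802.4645 MJ

1802.4645 MJ


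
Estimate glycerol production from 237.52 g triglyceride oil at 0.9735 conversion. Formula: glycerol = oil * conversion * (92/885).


glycerol = oil * conv * (92/885)
= 237.52 * 0.9735 * 92 / 885
= 24.0370 g

24.0370 g


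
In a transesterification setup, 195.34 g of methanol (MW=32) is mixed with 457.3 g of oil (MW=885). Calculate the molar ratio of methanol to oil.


Molar ratio = n_MeOH / n_oil = (MeOH/32) / (oil/885) = (MeOH * 885) / (32 * oil)
= (195.34 * 885) / (32 * 457.3)
= 11.8136

11.8136


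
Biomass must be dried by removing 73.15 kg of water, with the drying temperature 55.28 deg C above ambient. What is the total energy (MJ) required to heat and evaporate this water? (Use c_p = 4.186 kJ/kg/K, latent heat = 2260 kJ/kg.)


E = m_water * (4.186 * dT + 2260) / 1000
= 73.15 * (4.186 * 55.28 + 2260) / 1000
= 182.2461 MJ

182.2461 MJ


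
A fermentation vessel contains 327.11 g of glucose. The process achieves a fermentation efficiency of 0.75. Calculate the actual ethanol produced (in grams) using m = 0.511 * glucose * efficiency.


Actual ethanol: m = 0.511 * 327.11 * 0.75
m = 125.3649 g

125.3649 g


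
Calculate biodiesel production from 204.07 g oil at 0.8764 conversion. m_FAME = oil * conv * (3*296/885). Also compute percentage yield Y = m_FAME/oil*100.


m_FAME = oil * conv * (3 * 296 / 885) = oil * conv * (888/885)
= 204.07 * 0.8764 * 888 / 885
= 179.4532 g
Y = m_FAME / oil * 100 = conv * (888/885) * 100
= 0.8764 * 888 / 885 * 100
= 87.94%

179.4532 g FAME; Y = 87.94%


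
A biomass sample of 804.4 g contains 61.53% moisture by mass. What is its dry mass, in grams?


Wd = Ww * (1 - MC/100)
= 804.4 * (1 - 61.53/100)
= 309.4527 g

309.4527 g


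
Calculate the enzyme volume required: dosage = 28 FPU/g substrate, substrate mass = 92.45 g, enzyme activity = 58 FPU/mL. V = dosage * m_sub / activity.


V = dosage * m_sub / activity
V = 28 * 92.45 / 58
V = 44.6310 mL

44.6310 mL


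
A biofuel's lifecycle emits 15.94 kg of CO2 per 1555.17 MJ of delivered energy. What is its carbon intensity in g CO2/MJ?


CI = CO2 * 1000 / E
= 15.94 * 1000 / 1555.17
= 10.2497 g CO2/MJ

10.2497 g CO2/MJ


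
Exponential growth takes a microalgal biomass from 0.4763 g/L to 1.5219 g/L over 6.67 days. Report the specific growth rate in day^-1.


mu = ln(X2/X1) / dt
= ln(1.5219/0.4763) / 6.67
= 0.1742 per day

0.1742 per day


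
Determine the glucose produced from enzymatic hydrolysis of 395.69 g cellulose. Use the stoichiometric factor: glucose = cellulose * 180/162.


glucose = cellulose * 180/162
= 395.69 * 180/162
= 439.6556 g

439.6556 g


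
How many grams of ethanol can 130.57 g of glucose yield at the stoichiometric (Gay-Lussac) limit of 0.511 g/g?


Theoretical ethanol yield: m_EtOH = 0.511 * m_glucose
m_EtOH = 0.511 * 130.57 = 66.7213 g

66.7213 g


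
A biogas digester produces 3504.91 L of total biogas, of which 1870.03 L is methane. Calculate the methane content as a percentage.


CH4% = V_CH4 / V_total * 100
= 1870.03 / 3504.91 * 100
= 53.3546%

53.3546%


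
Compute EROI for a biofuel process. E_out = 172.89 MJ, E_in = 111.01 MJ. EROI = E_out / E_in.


EROI = E_out / E_in
= 172.89 / 111.01
= 1.5574

1.5574


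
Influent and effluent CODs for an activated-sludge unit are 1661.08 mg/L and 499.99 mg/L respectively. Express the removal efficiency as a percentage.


eta = (COD_in - COD_out) / COD_in * 100
= (1661.08 - 499.99) / 1661.08 * 100
= 69.8997%

69.8997%


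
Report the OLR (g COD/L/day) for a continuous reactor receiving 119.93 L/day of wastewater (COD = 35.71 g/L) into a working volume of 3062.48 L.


OLR = Q * S / V
= 119.93 * 35.71 / 3062.48
= 1.3984 g/L/day

1.3984 g/L/day


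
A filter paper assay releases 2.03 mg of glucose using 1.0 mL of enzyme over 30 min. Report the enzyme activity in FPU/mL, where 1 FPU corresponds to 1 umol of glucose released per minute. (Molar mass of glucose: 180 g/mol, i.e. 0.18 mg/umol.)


Activity = glucose_mg / (0.18 mg/umol * V_mL * t_min)
= 2.03 / (0.18 * 1.0 * 30)
= 0.3759 FPU/mL

0.3759 FPU/mL


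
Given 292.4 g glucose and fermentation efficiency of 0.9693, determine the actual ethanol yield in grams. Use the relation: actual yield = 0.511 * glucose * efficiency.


Actual ethanol: m = 0.511 * 292.4 * 0.9693
m = 144.8293 g

144.8293 g


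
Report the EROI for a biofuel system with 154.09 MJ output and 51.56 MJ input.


EROI = E_out / E_in
= 154.09 / 51.56
= 2.9886

2.9886


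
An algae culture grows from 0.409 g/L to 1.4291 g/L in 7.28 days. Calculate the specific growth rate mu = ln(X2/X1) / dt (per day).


mu = ln(X2/X1) / dt
= ln(1.4291/0.409) / 7.28
= 0.1719 per day

0.1719 per day


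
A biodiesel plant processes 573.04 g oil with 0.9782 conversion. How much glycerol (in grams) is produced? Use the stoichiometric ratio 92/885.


glycerol = oil * conv * (92/885)
= 573.04 * 0.9782 * 92 / 885
= 58.2716 g

58.2716 g


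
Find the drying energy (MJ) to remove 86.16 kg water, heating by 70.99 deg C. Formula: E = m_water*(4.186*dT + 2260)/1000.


E = m_water * (4.186 * dT + 2260) / 1000
= 86.16 * (4.186 * 70.99 + 2260) / 1000
= 220.3253 MJ

220.3253 MJ


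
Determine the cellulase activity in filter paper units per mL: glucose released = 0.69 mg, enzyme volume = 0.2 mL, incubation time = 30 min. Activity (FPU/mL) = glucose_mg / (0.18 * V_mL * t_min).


Activity = glucose_mg / (0.18 mg/umol * V_mL * t_min)
= 0.69 / (0.18 * 0.2 * 30)
= 0.6389 FPU/mL

0.6389 FPU/mL


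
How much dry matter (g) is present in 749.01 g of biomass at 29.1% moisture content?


Wd = Ww * (1 - MC/100)
= 749.01 * (1 - 29.1/100)
= 531.0481 g

531.0481 g


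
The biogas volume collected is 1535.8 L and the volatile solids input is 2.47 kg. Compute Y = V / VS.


Y = V / VS
= 1535.8 / 2.47
= 621.7814 L/kg VS

621.7814 L/kg VS


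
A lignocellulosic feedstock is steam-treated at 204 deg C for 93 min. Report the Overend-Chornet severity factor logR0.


logR0 = log10(t * exp((T - 100) / 14.75))
= log10(93 * exp((204 - 100) / 14.75))
= 5.0306

5.0306


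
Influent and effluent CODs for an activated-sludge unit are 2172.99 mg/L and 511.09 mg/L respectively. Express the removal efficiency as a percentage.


eta = (COD_in - COD_out) / COD_in * 100
= (2172.99 - 511.09) / 2172.99 * 100
= 76.4799%

76.4799%


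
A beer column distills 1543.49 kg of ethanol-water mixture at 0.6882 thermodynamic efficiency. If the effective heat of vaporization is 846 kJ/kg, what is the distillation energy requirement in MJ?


E = m * 846 / (eta * 1000)
= 1543.49 * 846 / (0.6882 * 1000)
= 1897.4027 MJ

1897.4027 MJ


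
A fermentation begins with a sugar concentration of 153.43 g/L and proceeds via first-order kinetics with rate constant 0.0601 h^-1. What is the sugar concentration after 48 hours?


S = S0 * exp(-k * t)
S = 153.43 * exp(-0.0601 * 48)
S = 8.5715 g/L

8.5715 g/L


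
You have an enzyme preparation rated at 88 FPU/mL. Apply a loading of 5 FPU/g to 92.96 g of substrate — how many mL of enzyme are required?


V = dosage * m_sub / activity
V = 5 * 92.96 / 88
V = 5.2818 mL

5.2818 mL


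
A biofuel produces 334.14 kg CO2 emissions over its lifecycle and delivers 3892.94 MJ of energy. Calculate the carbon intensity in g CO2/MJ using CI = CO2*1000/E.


CI = CO2 * 1000 / E
= 334.14 * 1000 / 3892.94
= 85.8323 g CO2/MJ

85.8323 g CO2/MJ


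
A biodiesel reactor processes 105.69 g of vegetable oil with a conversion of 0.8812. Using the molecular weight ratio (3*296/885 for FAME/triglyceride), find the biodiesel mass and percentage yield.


m_FAME = oil * conv * (3 * 296 / 885) = oil * conv * (888/885)
= 105.69 * 0.8812 * 888 / 885
= 93.4497 g
Y = m_FAME / oil * 100 = conv * (888/885) * 100
= 0.8812 * 888 / 885 * 100
= 88.42%

93.4497 g FAME; Y = 88.42%


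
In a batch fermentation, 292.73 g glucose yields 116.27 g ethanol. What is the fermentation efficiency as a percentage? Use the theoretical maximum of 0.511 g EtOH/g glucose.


Fermentation efficiency = (actual / (0.511 * glucose)) * 100
= (116.27 / (0.511 * 292.73)) * 100
= 77.7284%

77.7284%


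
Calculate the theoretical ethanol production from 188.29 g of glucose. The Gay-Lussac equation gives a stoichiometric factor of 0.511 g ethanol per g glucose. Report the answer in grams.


Theoretical ethanol yield: m_EtOH = 0.511 * m_glucose
m_EtOH = 0.511 * 188.29 = 96.2162 g

96.2162 g


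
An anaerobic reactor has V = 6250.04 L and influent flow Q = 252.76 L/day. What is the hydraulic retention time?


HRT = V / Q
= 6250.04 / 252.76
= 24.7272 days

24.7272 days


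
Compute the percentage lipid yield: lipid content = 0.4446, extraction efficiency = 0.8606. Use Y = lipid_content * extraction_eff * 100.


Y = lipid_content * extraction_eff * 100
= 0.4446 * 0.8606 * 100
= 38.2623%

38.2623%


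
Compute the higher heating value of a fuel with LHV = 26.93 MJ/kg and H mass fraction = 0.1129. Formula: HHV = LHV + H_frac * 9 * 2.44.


HHV = LHV + H_frac * 9 * 2.44
= 26.93 + 0.1129 * 9 * 2.44
= 29.4093 MJ/kg

29.4093 MJ/kg


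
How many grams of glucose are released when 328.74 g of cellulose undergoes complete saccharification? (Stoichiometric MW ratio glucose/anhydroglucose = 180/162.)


glucose = cellulose * 180/162
= 328.74 * 180/162
= 365.2667 g

365.2667 g


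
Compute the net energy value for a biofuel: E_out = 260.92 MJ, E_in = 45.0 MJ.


NEV = E_out - E_in
= 260.92 - 45.0
= 215.9200 MJ

215.9200 MJ


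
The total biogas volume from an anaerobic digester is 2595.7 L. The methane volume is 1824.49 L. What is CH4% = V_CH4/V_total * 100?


CH4% = V_CH4 / V_total * 100
= 1824.49 / 2595.7 * 100
= 70.2889%

70.2889%


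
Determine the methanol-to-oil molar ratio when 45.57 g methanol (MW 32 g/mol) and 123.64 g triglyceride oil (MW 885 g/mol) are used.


Molar ratio = n_MeOH / n_oil = (MeOH/32) / (oil/885) = (MeOH * 885) / (32 * oil)
= (45.57 * 885) / (32 * 123.64)
= 10.1933

10.1933


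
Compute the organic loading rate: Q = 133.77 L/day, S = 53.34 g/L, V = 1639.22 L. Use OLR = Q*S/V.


OLR = Q * S / V
= 133.77 * 53.34 / 1639.22
= 4.3529 g/L/day

4.3529 g/L/day


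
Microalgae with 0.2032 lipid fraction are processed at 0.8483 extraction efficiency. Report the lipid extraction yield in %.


Y = lipid_content * extraction_eff * 100
= 0.2032 * 0.8483 * 100
= 17.2375%

17.2375%


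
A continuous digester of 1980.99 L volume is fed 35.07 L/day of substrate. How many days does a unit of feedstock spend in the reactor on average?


HRT = V / Q
= 1980.99 / 35.07
= 56.4867 days

56.4867 days


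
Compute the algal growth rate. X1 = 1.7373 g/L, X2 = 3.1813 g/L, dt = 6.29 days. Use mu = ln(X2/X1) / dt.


mu = ln(X2/X1) / dt
= ln(3.1813/1.7373) / 6.29
= 0.0962 per day

0.0962 per day


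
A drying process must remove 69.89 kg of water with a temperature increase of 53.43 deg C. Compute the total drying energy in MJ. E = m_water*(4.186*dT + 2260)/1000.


E = m_water * (4.186 * dT + 2260) / 1000
= 69.89 * (4.186 * 53.43 + 2260) / 1000
= 173.5829 MJ

173.5829 MJ


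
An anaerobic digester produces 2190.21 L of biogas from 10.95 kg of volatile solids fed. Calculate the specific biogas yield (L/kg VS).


Y = V / VS
= 2190.21 / 10.95
= 200.0192 L/kg VS

200.0192 L/kg VS


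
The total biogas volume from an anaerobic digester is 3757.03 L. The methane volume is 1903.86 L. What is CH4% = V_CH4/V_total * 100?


CH4% = V_CH4 / V_total * 100
= 1903.86 / 3757.03 * 100
= 50.6746%

50.6746%


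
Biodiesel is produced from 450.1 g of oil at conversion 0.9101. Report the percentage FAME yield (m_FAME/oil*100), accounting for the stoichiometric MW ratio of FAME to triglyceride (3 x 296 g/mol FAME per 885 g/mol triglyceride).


m_FAME = oil * conv * (3 * 296 / 885) = oil * conv * (888/885)
= 450.1 * 0.9101 * 888 / 885
= 411.0246 g
Y = m_FAME / oil * 100 = conv * (888/885) * 100
= 0.9101 * 888 / 885 * 100
= 91.32%

91.32%


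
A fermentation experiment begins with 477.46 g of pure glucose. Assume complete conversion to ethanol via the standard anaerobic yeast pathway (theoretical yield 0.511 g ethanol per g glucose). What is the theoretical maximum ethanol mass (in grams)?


Theoretical ethanol yield: m_EtOH = 0.511 * m_glucose
m_EtOH = 0.511 * 477.46 = 243.9821 g

243.9821 g


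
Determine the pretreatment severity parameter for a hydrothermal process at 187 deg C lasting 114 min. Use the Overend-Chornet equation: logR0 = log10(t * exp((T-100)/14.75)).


logR0 = log10(t * exp((T - 100) / 14.75))
= log10(114 * exp((187 - 100) / 14.75))
= 4.6185

4.6185


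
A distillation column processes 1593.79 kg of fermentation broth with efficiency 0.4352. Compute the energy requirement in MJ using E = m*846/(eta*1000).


E = m * 846 / (eta * 1000)
= 1593.79 * 846 / (0.4352 * 1000)
= 3098.2223 MJ

3098.2223 MJ


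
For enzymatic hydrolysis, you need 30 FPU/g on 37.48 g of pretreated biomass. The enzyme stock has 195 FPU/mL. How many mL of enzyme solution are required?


V = dosage * m_sub / activity
V = 30 * 37.48 / 195
V = 5.7662 mL

5.7662 mL


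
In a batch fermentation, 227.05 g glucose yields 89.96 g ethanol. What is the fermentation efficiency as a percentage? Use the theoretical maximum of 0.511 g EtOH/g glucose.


Fermentation efficiency = (actual / (0.511 * glucose)) * 100
= (89.96 / (0.511 * 227.05)) * 100
= 77.5367%

77.5367%


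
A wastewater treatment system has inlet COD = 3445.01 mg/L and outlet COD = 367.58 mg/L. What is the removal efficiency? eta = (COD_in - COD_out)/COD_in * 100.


eta = (COD_in - COD_out) / COD_in * 100
= (3445.01 - 367.58) / 3445.01 * 100
= 89.3301%

89.3301%
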